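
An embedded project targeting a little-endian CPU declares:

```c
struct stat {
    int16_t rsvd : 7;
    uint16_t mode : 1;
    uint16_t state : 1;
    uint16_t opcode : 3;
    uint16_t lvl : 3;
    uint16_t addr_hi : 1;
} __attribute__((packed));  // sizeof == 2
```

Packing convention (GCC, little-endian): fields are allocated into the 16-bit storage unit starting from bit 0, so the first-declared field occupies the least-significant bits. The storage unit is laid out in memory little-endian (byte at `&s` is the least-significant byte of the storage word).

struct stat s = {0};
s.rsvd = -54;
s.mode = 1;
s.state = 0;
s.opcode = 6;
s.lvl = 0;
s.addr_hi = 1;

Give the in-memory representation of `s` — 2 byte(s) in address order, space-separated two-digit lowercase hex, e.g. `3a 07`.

ca 8c

[0+:7] rsvd=-54 & 0x7f = 0x4a; word=0x004a
[7+:1] mode=1 & 0x1 = 0x1; word=0x00ca
[8+:1] state=0 & 0x1 = 0x0; word=0x00ca
[9+:3] opcode=6 & 0x7 = 0x6; word=0x0cca
[12+:3] lvl=0 & 0x7 = 0x0; word=0x0cca
[15+:1] addr_hi=1 & 0x1 = 0x1; word=0x8cca
word = 0x8cca → little-endian bytes:
  [0]=0xca  [1]=0x8c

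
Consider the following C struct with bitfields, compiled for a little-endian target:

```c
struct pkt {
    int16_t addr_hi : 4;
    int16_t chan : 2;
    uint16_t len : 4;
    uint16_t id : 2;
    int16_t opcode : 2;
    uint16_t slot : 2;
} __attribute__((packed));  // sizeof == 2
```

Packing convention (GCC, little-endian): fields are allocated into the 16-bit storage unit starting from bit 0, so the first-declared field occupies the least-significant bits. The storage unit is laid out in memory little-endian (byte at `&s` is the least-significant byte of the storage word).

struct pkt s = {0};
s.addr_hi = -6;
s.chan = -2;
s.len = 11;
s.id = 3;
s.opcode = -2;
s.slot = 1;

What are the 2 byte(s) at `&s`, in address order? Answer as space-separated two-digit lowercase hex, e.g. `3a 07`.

ea 6e

addr_hi:4 = -6 → 0xa << 0 → word 0x000a
chan:2 = -2 → 0x2 << 4 → word 0x002a
len:4 = 11 → 0xb << 6 → word 0x02ea
id:2 = 3 → 0x3 << 10 → word 0x0eea
opcode:2 = -2 → 0x2 << 12 → word 0x2eea
slot:2 = 1 → 0x1 << 14 → word 0x6eea
word = 0x6eea → little-endian bytes:
  [0]=0xea  [1]=0x6e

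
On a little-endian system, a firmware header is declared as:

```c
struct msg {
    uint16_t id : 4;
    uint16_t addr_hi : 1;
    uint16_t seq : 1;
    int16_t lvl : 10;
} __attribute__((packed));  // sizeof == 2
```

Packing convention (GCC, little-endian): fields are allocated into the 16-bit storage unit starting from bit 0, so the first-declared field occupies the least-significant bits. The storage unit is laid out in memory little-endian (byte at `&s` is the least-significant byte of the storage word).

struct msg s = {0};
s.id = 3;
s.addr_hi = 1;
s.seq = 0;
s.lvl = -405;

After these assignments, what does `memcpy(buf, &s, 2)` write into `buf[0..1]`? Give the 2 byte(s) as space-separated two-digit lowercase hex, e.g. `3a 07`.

[0+:4] id=3 & 0xf = 0x3; word=0x0003
[4+:1] addr_hi=1 & 0x1 = 0x1; word=0x0013
[5+:1] seq=0 & 0x1 = 0x0; word=0x0013
[6+:10] lvl=-405 & 0x3ff = 0x26b; word=0x9ad3
word = 0x9ad3 → little-endian bytes:
  [0]=0xd3  [1]=0x9a

d3 9a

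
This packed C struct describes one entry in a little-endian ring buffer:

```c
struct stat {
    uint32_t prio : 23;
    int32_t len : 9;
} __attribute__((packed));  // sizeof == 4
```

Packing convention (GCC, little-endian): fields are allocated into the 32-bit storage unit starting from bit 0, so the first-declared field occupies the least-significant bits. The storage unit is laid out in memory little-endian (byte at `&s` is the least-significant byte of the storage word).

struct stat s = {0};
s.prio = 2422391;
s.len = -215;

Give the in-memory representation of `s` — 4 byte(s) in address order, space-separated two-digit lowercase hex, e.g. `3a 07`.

[0+:23] prio=2422391 & 0x7fffff = 0x24f677; word=0x0024f677
[23+:9] len=-215 & 0x1ff = 0x129; word=0x94a4f677
word = 0x94a4f677 → little-endian bytes:
  [0]=0x77  [1]=0xf6  [2]=0xa4  [3]=0x94

77 f6 a4 94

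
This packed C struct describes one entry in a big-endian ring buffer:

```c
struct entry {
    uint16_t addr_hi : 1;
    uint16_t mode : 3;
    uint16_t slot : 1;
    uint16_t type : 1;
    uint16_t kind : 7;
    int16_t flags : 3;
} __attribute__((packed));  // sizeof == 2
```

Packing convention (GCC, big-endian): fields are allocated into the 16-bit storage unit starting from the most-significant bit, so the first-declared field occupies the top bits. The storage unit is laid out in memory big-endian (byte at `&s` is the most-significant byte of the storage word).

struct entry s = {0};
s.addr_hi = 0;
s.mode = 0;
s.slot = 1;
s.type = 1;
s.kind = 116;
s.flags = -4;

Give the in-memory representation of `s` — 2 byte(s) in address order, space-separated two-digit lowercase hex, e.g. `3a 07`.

addr_hi:1 = 0 → 0x0 << 15 → word 0x0000
mode:3 = 0 → 0x0 << 12 → word 0x0000
slot:1 = 1 → 0x1 << 11 → word 0x0800
type:1 = 1 → 0x1 << 10 → word 0x0c00
kind:7 = 116 → 0x74 << 3 → word 0x0fa0
flags:3 = -4 → 0x4 << 0 → word 0x0fa4
word = 0x0fa4 → big-endian bytes:
  [0]=0x0f  [1]=0xa4

0f a4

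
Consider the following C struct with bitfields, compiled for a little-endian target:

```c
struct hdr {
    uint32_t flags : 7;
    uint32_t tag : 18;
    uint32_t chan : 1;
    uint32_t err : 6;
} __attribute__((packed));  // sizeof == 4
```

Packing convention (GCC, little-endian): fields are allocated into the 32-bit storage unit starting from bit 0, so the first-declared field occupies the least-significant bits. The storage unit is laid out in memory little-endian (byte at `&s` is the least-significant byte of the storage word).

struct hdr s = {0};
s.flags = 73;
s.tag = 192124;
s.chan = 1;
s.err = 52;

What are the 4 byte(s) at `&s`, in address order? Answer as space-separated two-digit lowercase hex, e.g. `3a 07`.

49 3e 77 d3

[0+:7] flags=73 & 0x7f = 0x49; word=0x00000049
[7+:18] tag=192124 & 0x3ffff = 0x2ee7c; word=0x01773e49
[25+:1] chan=1 & 0x1 = 0x1; word=0x03773e49
[26+:6] err=52 & 0x3f = 0x34; word=0xd3773e49
word = 0xd3773e49 → little-endian bytes:
  [0]=0x49  [1]=0x3e  [2]=0x77  [3]=0xd3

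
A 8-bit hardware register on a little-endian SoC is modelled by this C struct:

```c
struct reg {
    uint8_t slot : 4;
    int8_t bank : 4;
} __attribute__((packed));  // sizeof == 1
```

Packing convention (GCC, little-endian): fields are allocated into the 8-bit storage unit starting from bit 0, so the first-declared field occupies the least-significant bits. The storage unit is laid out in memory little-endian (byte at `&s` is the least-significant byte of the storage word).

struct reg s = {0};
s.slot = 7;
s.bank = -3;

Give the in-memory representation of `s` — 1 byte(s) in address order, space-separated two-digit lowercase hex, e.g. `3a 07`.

slot (4b) val=7 bits=0x7 at bit 0: 0x07
bank (4b) val=-3 bits=0xd at bit 4: 0xd7
word = 0xd7 → little-endian bytes:
  [0]=0xd7

d7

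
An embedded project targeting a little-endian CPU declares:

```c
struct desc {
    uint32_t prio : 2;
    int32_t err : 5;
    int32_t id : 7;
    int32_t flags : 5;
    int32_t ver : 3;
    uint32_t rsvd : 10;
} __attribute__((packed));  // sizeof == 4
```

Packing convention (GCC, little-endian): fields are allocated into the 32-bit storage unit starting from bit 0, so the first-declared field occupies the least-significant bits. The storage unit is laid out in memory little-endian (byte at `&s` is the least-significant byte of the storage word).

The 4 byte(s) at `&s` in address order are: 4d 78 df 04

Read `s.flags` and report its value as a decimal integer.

-3

[0]=0x4d [1]=0x78 [2]=0xdf [3]=0x04 (little-endian) → word 0x04df784d
prio:2 @ bit 0 → (0x04df784d>>0)&0x3 = 0x1
err:5 @ bit 2 → (0x04df784d>>2)&0x1f = 0x13
id:7 @ bit 7 → (0x04df784d>>7)&0x7f = 0x70
flags:5 @ bit 14 → (0x04df784d>>14)&0x1f = 0x1d  ←
ver:3 @ bit 19 → (0x04df784d>>19)&0x7 = 0x3
rsvd:10 @ bit 22 → (0x04df784d>>22)&0x3ff = 0x13
flags signed 5b, MSB=1: 29 - 32 = -3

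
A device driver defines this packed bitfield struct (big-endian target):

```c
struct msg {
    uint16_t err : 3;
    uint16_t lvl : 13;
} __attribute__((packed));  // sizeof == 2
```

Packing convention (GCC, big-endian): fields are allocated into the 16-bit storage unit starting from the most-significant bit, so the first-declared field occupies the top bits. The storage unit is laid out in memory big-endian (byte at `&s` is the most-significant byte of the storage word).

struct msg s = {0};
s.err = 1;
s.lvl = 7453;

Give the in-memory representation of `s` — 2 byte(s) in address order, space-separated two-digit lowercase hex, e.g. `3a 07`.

3d 1d

[13+:3] err=1 & 0x7 = 0x1; word=0x2000
[0+:13] lvl=7453 & 0x1fff = 0x1d1d; word=0x3d1d
word = 0x3d1d → big-endian bytes:
  [0]=0x3d  [1]=0x1d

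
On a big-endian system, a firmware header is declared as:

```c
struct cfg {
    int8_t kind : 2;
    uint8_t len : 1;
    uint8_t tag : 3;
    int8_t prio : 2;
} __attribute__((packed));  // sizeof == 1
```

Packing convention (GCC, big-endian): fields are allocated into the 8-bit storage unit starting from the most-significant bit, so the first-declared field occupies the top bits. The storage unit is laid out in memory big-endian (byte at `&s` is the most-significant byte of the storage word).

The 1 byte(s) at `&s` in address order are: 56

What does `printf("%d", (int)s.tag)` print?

5

[0]=0x56 (big-endian) → word 0x56
kind:2 @ bit 6 → (0x56>>6)&0x3 = 0x1
len:1 @ bit 5 → (0x56>>5)&0x1 = 0x0
tag:3 @ bit 2 → (0x56>>2)&0x7 = 0x5  ←
prio:2 @ bit 0 → (0x56>>0)&0x3 = 0x2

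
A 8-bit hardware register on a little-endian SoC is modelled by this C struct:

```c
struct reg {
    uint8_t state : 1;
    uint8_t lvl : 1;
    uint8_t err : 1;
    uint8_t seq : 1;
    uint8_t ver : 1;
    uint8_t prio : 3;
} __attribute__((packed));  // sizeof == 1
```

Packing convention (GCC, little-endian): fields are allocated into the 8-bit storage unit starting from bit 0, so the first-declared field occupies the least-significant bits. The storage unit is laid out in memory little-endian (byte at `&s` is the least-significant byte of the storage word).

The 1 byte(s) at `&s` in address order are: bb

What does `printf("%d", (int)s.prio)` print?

5

[0]=0xbb (little-endian) → word 0xbb
state:1 @ bit 0 → (0xbb>>0)&0x1 = 0x1
lvl:1 @ bit 1 → (0xbb>>1)&0x1 = 0x1
err:1 @ bit 2 → (0xbb>>2)&0x1 = 0x0
seq:1 @ bit 3 → (0xbb>>3)&0x1 = 0x1
ver:1 @ bit 4 → (0xbb>>4)&0x1 = 0x1
prio:3 @ bit 5 → (0xbb>>5)&0x7 = 0x5  ←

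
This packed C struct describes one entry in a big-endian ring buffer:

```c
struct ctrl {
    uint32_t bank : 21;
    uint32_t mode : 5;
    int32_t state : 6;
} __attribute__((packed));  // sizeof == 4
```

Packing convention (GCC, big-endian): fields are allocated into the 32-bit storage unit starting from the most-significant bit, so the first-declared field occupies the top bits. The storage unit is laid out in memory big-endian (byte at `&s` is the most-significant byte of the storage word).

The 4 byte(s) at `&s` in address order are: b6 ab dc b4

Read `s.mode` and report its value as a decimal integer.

18

[0]=0xb6 [1]=0xab [2]=0xdc [3]=0xb4 (big-endian) → word 0xb6abdcb4
bank [11+:21] = (word>>11) & 0x1fffff = 1496443
mode [6+:5] = (word>>6) & 0x1f = 18  ←
state [0+:6] = (word>>0) & 0x3f = 52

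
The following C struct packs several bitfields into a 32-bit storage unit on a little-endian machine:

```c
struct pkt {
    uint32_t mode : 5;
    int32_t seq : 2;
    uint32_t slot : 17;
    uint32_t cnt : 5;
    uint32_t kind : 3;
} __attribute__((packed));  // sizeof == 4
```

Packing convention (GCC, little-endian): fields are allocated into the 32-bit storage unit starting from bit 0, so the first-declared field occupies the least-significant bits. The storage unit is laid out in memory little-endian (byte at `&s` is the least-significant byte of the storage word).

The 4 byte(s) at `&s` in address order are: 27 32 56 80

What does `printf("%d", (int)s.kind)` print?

[0]=0x27 [1]=0x32 [2]=0x56 [3]=0x80 (little-endian) → word 0x80563227
mode:5 @ bit 0 → (0x80563227>>0)&0x1f = 0x7
seq:2 @ bit 5 → (0x80563227>>5)&0x3 = 0x1
slot:17 @ bit 7 → (0x80563227>>7)&0x1ffff = 0xac64
cnt:5 @ bit 24 → (0x80563227>>24)&0x1f = 0x0
kind:3 @ bit 29 → (0x80563227>>29)&0x7 = 0x4  ←

4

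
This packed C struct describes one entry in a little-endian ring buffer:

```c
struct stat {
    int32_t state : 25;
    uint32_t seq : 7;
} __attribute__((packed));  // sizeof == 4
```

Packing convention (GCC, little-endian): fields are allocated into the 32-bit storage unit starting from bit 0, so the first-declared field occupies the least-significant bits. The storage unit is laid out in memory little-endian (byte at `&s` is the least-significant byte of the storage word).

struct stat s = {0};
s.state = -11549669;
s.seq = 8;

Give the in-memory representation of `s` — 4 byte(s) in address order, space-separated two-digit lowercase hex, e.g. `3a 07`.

[0+:25] state=-11549669 & 0x1ffffff = 0x14fc41b; word=0x014fc41b
[25+:7] seq=8 & 0x7f = 0x8; word=0x114fc41b
word = 0x114fc41b → little-endian bytes:
  [0]=0x1b  [1]=0xc4  [2]=0x4f  [3]=0x11

1b c4 4f 11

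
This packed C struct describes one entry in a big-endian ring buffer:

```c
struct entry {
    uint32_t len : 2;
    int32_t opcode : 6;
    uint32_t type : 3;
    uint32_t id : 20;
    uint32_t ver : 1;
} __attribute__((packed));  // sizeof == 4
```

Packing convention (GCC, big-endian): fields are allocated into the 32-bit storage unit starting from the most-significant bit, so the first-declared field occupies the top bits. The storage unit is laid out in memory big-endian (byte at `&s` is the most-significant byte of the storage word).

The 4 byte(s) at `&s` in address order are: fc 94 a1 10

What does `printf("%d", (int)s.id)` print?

675976

[0]=0xfc [1]=0x94 [2]=0xa1 [3]=0x10 (big-endian) → word 0xfc94a110
len:2 @ bit 30 → (0xfc94a110>>30)&0x3 = 0x3
opcode:6 @ bit 24 → (0xfc94a110>>24)&0x3f = 0x3c
type:3 @ bit 21 → (0xfc94a110>>21)&0x7 = 0x4
id:20 @ bit 1 → (0xfc94a110>>1)&0xfffff = 0xa5088  ←
ver:1 @ bit 0 → (0xfc94a110>>0)&0x1 = 0x0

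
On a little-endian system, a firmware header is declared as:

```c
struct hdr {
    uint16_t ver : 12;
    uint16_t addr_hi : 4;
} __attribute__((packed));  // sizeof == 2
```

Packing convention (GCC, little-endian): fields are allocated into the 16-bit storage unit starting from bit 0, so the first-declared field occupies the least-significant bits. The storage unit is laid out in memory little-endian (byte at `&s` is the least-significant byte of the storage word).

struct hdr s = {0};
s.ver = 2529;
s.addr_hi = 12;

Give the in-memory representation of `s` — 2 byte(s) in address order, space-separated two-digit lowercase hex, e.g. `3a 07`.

ver:12 = 2529 → 0x9e1 << 0 → word 0x09e1
addr_hi:4 = 12 → 0xc << 12 → word 0xc9e1
word = 0xc9e1 → little-endian bytes:
  [0]=0xe1  [1]=0xc9

e1 c9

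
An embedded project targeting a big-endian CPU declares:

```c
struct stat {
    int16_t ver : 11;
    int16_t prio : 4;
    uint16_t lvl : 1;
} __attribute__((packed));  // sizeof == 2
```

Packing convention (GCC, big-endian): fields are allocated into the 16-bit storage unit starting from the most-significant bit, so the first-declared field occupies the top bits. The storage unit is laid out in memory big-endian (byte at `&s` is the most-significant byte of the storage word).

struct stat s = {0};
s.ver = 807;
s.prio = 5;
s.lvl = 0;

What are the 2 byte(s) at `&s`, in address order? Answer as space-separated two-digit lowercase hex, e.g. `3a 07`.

64 ea

ver:11 = 807 → 0x327 << 5 → word 0x64e0
prio:4 = 5 → 0x5 << 1 → word 0x64ea
lvl:1 = 0 → 0x0 << 0 → word 0x64ea
word = 0x64ea → big-endian bytes:
  [0]=0x64  [1]=0xea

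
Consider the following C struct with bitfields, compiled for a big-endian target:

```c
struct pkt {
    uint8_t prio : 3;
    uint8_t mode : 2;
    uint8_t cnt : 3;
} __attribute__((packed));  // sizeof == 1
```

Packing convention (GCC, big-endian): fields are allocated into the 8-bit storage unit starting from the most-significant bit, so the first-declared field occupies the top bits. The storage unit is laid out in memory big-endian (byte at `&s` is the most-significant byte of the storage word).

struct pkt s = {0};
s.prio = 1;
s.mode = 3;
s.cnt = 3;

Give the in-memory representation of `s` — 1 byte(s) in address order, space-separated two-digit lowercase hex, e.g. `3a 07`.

3b

prio (3b) val=1 bits=0x1 at bit 5: 0x20
mode (2b) val=3 bits=0x3 at bit 3: 0x38
cnt (3b) val=3 bits=0x3 at bit 0: 0x3b
word = 0x3b → big-endian bytes:
  [0]=0x3b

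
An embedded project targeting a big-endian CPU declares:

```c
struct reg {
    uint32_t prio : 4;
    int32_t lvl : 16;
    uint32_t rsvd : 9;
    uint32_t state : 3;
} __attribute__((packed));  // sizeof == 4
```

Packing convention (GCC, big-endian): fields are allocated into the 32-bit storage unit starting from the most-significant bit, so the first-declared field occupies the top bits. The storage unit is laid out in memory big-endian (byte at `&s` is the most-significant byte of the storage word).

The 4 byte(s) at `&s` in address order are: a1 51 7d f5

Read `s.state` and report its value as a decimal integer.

5

[0]=0xa1 [1]=0x51 [2]=0x7d [3]=0xf5 (big-endian) → word 0xa1517df5
prio [28+:4] = (word>>28) & 0xf = 10
lvl [12+:16] = (word>>12) & 0xffff = 5399
rsvd [3+:9] = (word>>3) & 0x1ff = 446
state [0+:3] = (word>>0) & 0x7 = 5  ←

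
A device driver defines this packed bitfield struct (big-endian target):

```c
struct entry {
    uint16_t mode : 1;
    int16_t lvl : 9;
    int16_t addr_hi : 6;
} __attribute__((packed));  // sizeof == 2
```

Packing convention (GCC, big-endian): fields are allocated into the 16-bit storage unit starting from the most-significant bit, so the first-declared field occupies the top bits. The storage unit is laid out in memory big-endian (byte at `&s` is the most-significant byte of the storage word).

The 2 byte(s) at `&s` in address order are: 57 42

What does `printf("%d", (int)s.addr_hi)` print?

[0]=0x57 [1]=0x42 (big-endian) → word 0x5742
mode [15+:1] = (word>>15) & 0x1 = 0
lvl [6+:9] = (word>>6) & 0x1ff = 349
addr_hi [0+:6] = (word>>0) & 0x3f = 2  ←
addr_hi signed 6b, MSB=0: value = 2

2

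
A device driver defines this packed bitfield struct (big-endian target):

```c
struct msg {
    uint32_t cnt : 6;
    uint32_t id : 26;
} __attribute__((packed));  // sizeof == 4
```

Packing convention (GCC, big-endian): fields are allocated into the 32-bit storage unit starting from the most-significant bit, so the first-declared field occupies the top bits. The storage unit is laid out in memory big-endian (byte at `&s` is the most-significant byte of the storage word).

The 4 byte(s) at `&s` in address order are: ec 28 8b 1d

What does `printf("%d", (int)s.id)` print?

2657053

[0]=0xec [1]=0x28 [2]=0x8b [3]=0x1d (big-endian) → word 0xec288b1d
cnt [26+:6] = (word>>26) & 0x3f = 59
id [0+:26] = (word>>0) & 0x3ffffff = 2657053  ←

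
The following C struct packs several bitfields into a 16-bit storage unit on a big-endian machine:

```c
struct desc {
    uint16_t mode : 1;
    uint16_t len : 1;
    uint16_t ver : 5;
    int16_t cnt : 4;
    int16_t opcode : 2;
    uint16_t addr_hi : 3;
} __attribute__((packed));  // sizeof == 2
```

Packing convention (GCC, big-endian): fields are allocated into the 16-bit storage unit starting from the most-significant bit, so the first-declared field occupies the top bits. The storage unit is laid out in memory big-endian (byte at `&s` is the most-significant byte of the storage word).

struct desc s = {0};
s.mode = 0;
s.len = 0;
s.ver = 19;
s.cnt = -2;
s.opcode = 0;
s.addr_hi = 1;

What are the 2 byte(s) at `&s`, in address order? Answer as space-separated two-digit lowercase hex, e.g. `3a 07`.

27 c1

mode (1b) val=0 bits=0x0 at bit 15: 0x0000
len (1b) val=0 bits=0x0 at bit 14: 0x0000
ver (5b) val=19 bits=0x13 at bit 9: 0x2600
cnt (4b) val=-2 bits=0xe at bit 5: 0x27c0
opcode (2b) val=0 bits=0x0 at bit 3: 0x27c0
addr_hi (3b) val=1 bits=0x1 at bit 0: 0x27c1
word = 0x27c1 → big-endian bytes:
  [0]=0x27  [1]=0xc1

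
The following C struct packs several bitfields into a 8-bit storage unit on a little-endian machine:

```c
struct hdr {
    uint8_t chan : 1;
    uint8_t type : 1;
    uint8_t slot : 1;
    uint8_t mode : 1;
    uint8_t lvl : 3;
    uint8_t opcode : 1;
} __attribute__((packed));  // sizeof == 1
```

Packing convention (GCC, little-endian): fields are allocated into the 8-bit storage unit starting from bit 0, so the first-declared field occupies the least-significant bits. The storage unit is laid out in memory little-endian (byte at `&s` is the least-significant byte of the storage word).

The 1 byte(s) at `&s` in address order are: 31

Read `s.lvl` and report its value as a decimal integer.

[0]=0x31 (little-endian) → word 0x31
chan:1 @ bit 0 → (0x31>>0)&0x1 = 0x1
type:1 @ bit 1 → (0x31>>1)&0x1 = 0x0
slot:1 @ bit 2 → (0x31>>2)&0x1 = 0x0
mode:1 @ bit 3 → (0x31>>3)&0x1 = 0x0
lvl:3 @ bit 4 → (0x31>>4)&0x7 = 0x3  ←
opcode:1 @ bit 7 → (0x31>>7)&0x1 = 0x0

3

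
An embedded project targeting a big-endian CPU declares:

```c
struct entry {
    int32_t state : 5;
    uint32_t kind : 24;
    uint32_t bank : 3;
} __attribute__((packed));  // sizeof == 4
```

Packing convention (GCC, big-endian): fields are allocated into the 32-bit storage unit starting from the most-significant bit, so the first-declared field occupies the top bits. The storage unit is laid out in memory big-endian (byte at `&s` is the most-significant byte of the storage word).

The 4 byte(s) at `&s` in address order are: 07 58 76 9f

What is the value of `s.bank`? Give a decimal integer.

[0]=0x07 [1]=0x58 [2]=0x76 [3]=0x9f (big-endian) → word 0x0758769f
state [27+:5] = (word>>27) & 0x1f = 0
kind [3+:24] = (word>>3) & 0xffffff = 15404755
bank [0+:3] = (word>>0) & 0x7 = 7  ←

7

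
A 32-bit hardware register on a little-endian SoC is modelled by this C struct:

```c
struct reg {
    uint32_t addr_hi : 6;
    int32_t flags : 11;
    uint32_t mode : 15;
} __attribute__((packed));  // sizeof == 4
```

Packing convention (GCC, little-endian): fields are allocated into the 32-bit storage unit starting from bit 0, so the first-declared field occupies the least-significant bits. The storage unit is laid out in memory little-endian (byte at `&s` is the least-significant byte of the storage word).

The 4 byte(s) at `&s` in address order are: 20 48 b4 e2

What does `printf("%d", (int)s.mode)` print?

[0]=0x20 [1]=0x48 [2]=0xb4 [3]=0xe2 (little-endian) → word 0xe2b44820
addr_hi:6 @ bit 0 → (0xe2b44820>>0)&0x3f = 0x20
flags:11 @ bit 6 → (0xe2b44820>>6)&0x7ff = 0x120
mode:15 @ bit 17 → (0xe2b44820>>17)&0x7fff = 0x715a  ←

29018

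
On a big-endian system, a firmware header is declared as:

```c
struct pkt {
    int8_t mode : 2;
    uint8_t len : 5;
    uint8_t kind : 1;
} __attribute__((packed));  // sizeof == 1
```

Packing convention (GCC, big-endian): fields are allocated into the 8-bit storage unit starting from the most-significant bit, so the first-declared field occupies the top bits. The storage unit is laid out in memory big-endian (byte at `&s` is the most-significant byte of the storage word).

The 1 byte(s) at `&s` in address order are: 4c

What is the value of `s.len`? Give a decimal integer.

[0]=0x4c (big-endian) → word 0x4c
mode:2 @ bit 6 → (0x4c>>6)&0x3 = 0x1
len:5 @ bit 1 → (0x4c>>1)&0x1f = 0x6  ←
kind:1 @ bit 0 → (0x4c>>0)&0x1 = 0x0

6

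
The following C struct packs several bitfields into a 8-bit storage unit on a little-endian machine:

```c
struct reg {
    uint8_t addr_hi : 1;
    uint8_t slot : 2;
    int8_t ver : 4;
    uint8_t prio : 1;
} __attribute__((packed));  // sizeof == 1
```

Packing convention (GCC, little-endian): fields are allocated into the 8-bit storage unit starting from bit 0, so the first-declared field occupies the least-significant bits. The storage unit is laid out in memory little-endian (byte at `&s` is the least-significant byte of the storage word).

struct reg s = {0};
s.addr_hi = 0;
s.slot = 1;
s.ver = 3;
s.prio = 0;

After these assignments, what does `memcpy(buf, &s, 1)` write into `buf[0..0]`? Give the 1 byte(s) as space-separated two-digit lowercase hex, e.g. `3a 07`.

[0+:1] addr_hi=0 & 0x1 = 0x0; word=0x00
[1+:2] slot=1 & 0x3 = 0x1; word=0x02
[3+:4] ver=3 & 0xf = 0x3; word=0x1a
[7+:1] prio=0 & 0x1 = 0x0; word=0x1a
word = 0x1a → little-endian bytes:
  [0]=0x1a

1a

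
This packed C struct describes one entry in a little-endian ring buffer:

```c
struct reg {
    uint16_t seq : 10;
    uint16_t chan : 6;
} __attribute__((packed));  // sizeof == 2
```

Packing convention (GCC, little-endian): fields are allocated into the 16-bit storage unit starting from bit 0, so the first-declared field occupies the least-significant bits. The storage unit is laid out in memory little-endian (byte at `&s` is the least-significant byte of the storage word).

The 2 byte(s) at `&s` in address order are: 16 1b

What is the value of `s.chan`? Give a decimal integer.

[0]=0x16 [1]=0x1b (little-endian) → word 0x1b16
seq [0+:10] = (word>>0) & 0x3ff = 790
chan [10+:6] = (word>>10) & 0x3f = 6  ←

6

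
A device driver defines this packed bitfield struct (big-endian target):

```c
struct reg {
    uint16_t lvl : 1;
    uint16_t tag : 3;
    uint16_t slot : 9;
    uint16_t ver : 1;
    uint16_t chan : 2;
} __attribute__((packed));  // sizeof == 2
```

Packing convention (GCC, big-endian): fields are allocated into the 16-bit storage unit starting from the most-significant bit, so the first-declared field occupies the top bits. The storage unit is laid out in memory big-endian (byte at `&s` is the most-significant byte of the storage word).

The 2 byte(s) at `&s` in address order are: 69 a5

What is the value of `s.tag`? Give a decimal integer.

[0]=0x69 [1]=0xa5 (big-endian) → word 0x69a5
lvl [15+:1] = (word>>15) & 0x1 = 0
tag [12+:3] = (word>>12) & 0x7 = 6  ←
slot [3+:9] = (word>>3) & 0x1ff = 308
ver [2+:1] = (word>>2) & 0x1 = 1
chan [0+:2] = (word>>0) & 0x3 = 1

6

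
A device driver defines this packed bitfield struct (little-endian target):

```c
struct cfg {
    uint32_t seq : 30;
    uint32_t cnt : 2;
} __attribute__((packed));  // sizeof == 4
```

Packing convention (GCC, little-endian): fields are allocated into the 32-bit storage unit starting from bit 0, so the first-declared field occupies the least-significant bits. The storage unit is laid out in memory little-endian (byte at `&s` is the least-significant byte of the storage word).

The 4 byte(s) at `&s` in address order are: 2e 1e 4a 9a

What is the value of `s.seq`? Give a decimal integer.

[0]=0x2e [1]=0x1e [2]=0x4a [3]=0x9a (little-endian) → word 0x9a4a1e2e
seq [0+:30] = (word>>0) & 0x3fffffff = 441065006  ←
cnt [30+:2] = (word>>30) & 0x3 = 2

441065006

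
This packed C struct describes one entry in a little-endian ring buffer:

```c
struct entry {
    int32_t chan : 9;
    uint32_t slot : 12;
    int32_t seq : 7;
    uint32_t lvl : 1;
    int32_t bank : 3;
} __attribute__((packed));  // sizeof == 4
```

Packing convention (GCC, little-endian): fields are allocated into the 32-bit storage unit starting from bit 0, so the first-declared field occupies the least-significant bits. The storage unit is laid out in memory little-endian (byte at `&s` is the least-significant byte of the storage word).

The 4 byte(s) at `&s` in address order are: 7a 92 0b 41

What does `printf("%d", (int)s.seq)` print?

[0]=0x7a [1]=0x92 [2]=0x0b [3]=0x41 (little-endian) → word 0x410b927a
chan:9 @ bit 0 → (0x410b927a>>0)&0x1ff = 0x7a
slot:12 @ bit 9 → (0x410b927a>>9)&0xfff = 0x5c9
seq:7 @ bit 21 → (0x410b927a>>21)&0x7f = 0x8  ←
lvl:1 @ bit 28 → (0x410b927a>>28)&0x1 = 0x0
bank:3 @ bit 29 → (0x410b927a>>29)&0x7 = 0x2
seq signed 7b, MSB=0: value = 8

8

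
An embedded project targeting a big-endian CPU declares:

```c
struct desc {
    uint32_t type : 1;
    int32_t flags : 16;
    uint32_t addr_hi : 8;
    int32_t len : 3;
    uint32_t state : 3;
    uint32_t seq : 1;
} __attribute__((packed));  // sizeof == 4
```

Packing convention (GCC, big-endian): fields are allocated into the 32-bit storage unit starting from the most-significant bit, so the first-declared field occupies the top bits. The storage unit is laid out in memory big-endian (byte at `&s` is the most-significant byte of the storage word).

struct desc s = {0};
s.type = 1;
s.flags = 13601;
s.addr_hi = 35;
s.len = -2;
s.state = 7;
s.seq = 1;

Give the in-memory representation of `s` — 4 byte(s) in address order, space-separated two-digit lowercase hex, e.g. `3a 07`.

9a 90 91 ef

type (1b) val=1 bits=0x1 at bit 31: 0x80000000
flags (16b) val=13601 bits=0x3521 at bit 15: 0x9a908000
addr_hi (8b) val=35 bits=0x23 at bit 7: 0x9a909180
len (3b) val=-2 bits=0x6 at bit 4: 0x9a9091e0
state (3b) val=7 bits=0x7 at bit 1: 0x9a9091ee
seq (1b) val=1 bits=0x1 at bit 0: 0x9a9091ef
word = 0x9a9091ef → big-endian bytes:
  [0]=0x9a  [1]=0x90  [2]=0x91  [3]=0xef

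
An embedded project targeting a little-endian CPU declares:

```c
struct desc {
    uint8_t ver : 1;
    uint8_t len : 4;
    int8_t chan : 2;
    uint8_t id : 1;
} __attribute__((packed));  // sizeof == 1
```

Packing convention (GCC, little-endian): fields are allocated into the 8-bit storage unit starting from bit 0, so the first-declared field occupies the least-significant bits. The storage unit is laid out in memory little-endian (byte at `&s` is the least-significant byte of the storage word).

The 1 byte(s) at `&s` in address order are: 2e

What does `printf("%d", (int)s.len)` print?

7

[0]=0x2e (little-endian) → word 0x2e
ver:1 @ bit 0 → (0x2e>>0)&0x1 = 0x0
len:4 @ bit 1 → (0x2e>>1)&0xf = 0x7  ←
chan:2 @ bit 5 → (0x2e>>5)&0x3 = 0x1
id:1 @ bit 7 → (0x2e>>7)&0x1 = 0x0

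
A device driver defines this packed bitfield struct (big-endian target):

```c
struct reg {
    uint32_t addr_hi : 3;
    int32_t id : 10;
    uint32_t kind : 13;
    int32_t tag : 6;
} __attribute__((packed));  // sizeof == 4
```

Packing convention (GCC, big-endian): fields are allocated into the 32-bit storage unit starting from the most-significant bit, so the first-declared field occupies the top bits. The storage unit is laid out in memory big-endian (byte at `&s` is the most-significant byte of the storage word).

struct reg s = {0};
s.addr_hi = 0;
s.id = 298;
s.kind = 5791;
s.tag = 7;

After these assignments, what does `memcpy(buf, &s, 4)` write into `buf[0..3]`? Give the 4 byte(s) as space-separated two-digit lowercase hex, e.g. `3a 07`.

addr_hi:3 = 0 → 0x0 << 29 → word 0x00000000
id:10 = 298 → 0x12a << 19 → word 0x09500000
kind:13 = 5791 → 0x169f << 6 → word 0x0955a7c0
tag:6 = 7 → 0x7 << 0 → word 0x0955a7c7
word = 0x0955a7c7 → big-endian bytes:
  [0]=0x09  [1]=0x55  [2]=0xa7  [3]=0xc7

09 55 a7 c7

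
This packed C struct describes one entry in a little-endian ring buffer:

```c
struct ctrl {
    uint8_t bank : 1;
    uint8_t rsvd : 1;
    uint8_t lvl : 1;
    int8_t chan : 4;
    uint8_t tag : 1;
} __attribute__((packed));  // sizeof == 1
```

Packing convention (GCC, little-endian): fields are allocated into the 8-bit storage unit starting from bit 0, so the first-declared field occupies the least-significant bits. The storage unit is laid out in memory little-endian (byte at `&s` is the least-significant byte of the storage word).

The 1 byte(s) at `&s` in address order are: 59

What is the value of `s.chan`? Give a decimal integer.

[0]=0x59 (little-endian) → word 0x59
bank:1 @ bit 0 → (0x59>>0)&0x1 = 0x1
rsvd:1 @ bit 1 → (0x59>>1)&0x1 = 0x0
lvl:1 @ bit 2 → (0x59>>2)&0x1 = 0x0
chan:4 @ bit 3 → (0x59>>3)&0xf = 0xb  ←
tag:1 @ bit 7 → (0x59>>7)&0x1 = 0x0
chan signed 4b, MSB=1: 11 - 16 = -5

-5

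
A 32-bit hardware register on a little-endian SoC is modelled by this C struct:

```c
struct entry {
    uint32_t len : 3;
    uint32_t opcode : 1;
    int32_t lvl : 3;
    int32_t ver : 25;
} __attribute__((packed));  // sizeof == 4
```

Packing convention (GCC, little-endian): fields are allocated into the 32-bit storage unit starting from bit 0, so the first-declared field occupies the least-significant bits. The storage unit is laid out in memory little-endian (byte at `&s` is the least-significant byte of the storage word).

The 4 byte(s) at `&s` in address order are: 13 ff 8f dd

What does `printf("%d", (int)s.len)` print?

3

[0]=0x13 [1]=0xff [2]=0x8f [3]=0xdd (little-endian) → word 0xdd8fff13
len:3 @ bit 0 → (0xdd8fff13>>0)&0x7 = 0x3  ←
opcode:1 @ bit 3 → (0xdd8fff13>>3)&0x1 = 0x0
lvl:3 @ bit 4 → (0xdd8fff13>>4)&0x7 = 0x1
ver:25 @ bit 7 → (0xdd8fff13>>7)&0x1ffffff = 0x1bb1ffe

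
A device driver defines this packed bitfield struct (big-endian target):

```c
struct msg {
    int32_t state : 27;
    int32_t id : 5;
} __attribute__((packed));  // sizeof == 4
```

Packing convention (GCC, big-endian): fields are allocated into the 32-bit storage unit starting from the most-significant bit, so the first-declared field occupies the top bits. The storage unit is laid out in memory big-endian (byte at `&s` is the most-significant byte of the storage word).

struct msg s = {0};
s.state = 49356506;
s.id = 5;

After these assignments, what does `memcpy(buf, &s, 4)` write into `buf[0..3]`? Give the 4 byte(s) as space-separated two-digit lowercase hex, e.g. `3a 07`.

5e 23 db 45

state:27 = 49356506 → 0x2f11eda << 5 → word 0x5e23db40
id:5 = 5 → 0x5 << 0 → word 0x5e23db45
word = 0x5e23db45 → big-endian bytes:
  [0]=0x5e  [1]=0x23  [2]=0xdb  [3]=0x45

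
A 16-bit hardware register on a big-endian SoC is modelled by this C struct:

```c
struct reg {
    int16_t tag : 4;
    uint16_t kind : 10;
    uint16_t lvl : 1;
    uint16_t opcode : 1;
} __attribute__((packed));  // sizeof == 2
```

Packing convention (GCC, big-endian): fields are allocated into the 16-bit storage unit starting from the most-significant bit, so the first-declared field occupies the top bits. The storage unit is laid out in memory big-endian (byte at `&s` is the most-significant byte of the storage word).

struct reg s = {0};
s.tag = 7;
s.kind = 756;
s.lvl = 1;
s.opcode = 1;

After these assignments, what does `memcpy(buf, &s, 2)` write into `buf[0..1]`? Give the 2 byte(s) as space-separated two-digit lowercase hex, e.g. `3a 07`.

7b d3

tag (4b) val=7 bits=0x7 at bit 12: 0x7000
kind (10b) val=756 bits=0x2f4 at bit 2: 0x7bd0
lvl (1b) val=1 bits=0x1 at bit 1: 0x7bd2
opcode (1b) val=1 bits=0x1 at bit 0: 0x7bd3
word = 0x7bd3 → big-endian bytes:
  [0]=0x7b  [1]=0xd3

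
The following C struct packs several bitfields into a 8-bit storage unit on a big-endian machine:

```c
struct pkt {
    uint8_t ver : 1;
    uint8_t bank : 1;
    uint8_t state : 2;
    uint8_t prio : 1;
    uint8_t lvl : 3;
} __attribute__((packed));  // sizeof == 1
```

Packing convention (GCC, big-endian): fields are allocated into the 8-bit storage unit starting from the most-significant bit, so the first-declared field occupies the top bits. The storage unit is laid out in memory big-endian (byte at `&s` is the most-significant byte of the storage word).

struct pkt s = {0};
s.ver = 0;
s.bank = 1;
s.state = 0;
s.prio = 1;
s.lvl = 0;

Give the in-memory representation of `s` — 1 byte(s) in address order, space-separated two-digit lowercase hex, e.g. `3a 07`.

[7+:1] ver=0 & 0x1 = 0x0; word=0x00
[6+:1] bank=1 & 0x1 = 0x1; word=0x40
[4+:2] state=0 & 0x3 = 0x0; word=0x40
[3+:1] prio=1 & 0x1 = 0x1; word=0x48
[0+:3] lvl=0 & 0x7 = 0x0; word=0x48
word = 0x48 → big-endian bytes:
  [0]=0x48

48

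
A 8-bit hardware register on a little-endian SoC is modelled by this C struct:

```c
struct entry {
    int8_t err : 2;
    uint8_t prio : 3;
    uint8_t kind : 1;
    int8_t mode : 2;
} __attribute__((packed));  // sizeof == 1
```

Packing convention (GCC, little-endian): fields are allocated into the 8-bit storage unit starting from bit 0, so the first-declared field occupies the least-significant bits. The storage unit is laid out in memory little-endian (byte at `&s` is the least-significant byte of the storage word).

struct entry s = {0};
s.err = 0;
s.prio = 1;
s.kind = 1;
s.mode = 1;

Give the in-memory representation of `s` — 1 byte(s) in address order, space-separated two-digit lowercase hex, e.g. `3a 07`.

[0+:2] err=0 & 0x3 = 0x0; word=0x00
[2+:3] prio=1 & 0x7 = 0x1; word=0x04
[5+:1] kind=1 & 0x1 = 0x1; word=0x24
[6+:2] mode=1 & 0x3 = 0x1; word=0x64
word = 0x64 → little-endian bytes:
  [0]=0x64

64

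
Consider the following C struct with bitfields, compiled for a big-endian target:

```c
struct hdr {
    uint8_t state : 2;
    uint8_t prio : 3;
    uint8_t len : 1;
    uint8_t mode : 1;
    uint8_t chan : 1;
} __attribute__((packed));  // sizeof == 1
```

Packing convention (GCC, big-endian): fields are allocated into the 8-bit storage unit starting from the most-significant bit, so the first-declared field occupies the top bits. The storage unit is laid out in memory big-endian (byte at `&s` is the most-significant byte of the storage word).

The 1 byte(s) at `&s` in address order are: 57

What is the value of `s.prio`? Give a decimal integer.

2

[0]=0x57 (big-endian) → word 0x57
state [6+:2] = (word>>6) & 0x3 = 1
prio [3+:3] = (word>>3) & 0x7 = 2  ←
len [2+:1] = (word>>2) & 0x1 = 1
mode [1+:1] = (word>>1) & 0x1 = 1
chan [0+:1] = (word>>0) & 0x1 = 1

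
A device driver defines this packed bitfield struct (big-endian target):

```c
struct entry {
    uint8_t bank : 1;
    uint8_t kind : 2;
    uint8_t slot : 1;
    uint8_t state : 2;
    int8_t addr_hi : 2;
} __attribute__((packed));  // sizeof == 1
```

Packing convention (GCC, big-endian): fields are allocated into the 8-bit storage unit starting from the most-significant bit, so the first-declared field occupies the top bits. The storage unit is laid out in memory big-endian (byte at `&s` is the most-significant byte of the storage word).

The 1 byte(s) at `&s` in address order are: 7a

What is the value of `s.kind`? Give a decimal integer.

3

[0]=0x7a (big-endian) → word 0x7a
bank [7+:1] = (word>>7) & 0x1 = 0
kind [5+:2] = (word>>5) & 0x3 = 3  ←
slot [4+:1] = (word>>4) & 0x1 = 1
state [2+:2] = (word>>2) & 0x3 = 2
addr_hi [0+:2] = (word>>0) & 0x3 = 2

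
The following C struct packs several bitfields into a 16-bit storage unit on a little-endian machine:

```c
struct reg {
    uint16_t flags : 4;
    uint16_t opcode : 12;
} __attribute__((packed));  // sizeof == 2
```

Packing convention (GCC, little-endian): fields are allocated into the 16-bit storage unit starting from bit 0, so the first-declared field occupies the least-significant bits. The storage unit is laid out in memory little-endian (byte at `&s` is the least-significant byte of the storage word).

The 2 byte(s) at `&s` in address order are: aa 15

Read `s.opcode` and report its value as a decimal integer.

[0]=0xaa [1]=0x15 (little-endian) → word 0x15aa
flags:4 @ bit 0 → (0x15aa>>0)&0xf = 0xa
opcode:12 @ bit 4 → (0x15aa>>4)&0xfff = 0x15a  ←

346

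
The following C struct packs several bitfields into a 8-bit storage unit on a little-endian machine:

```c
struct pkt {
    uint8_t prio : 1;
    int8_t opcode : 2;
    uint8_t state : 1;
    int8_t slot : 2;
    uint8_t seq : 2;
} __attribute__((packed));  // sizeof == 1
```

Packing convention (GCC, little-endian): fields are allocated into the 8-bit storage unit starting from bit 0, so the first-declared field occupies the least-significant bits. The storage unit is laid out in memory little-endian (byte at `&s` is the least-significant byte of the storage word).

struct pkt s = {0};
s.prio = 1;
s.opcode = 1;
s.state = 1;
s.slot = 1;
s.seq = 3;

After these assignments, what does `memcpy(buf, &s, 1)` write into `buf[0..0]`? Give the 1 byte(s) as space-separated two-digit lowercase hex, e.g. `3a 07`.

prio:1 = 1 → 0x1 << 0 → word 0x01
opcode:2 = 1 → 0x1 << 1 → word 0x03
state:1 = 1 → 0x1 << 3 → word 0x0b
slot:2 = 1 → 0x1 << 4 → word 0x1b
seq:2 = 3 → 0x3 << 6 → word 0xdb
word = 0xdb → little-endian bytes:
  [0]=0xdb

db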